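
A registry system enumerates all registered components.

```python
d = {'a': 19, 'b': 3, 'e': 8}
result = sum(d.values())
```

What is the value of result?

Step 1: d.values() = [19, 3, 8].
Step 2: sum = 30.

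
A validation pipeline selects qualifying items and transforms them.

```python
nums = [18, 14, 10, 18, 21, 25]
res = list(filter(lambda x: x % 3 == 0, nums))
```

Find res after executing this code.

Step 1: Filter elements divisible by 3:
  18 % 3 = 0: kept
  14 % 3 = 2: removed
  10 % 3 = 1: removed
  18 % 3 = 0: kept
  21 % 3 = 0: kept
  25 % 3 = 1: removed
Therefore res = [18, 18, 21].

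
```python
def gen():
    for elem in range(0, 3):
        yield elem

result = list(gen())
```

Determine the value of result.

Step 1: The generator yields each value from range(0, 3).
Step 2: list() consumes all yields: [0, 1, 2].
Therefore result = [0, 1, 2].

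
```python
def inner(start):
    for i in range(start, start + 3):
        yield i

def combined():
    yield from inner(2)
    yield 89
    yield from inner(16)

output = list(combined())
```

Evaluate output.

Step 1: combined() delegates to inner(2):
  yield 2
  yield 3
  yield 4
Step 2: yield 89
Step 3: Delegates to inner(16):
  yield 16
  yield 17
  yield 18
Therefore output = [2, 3, 4, 89, 16, 17, 18].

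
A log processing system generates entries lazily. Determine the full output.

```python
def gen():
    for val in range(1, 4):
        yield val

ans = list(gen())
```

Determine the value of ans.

Step 1: The generator yields each value from range(1, 4).
Step 2: list() consumes all yields: [1, 2, 3].
Therefore ans = [1, 2, 3].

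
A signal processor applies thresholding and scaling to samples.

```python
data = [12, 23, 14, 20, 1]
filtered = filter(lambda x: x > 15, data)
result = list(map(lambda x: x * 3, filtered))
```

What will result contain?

Step 1: Filter data for elements > 15:
  12: removed
  23: kept
  14: removed
  20: kept
  1: removed
Step 2: Map x * 3 on filtered [23, 20]:
  23 -> 69
  20 -> 60
Therefore result = [69, 60].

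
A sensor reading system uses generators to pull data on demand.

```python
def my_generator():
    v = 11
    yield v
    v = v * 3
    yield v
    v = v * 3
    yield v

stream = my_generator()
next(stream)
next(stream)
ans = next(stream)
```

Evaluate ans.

Step 1: Trace through generator execution:
  Yield 1: v starts at 11, yield 11
  Yield 2: v = 11 * 3 = 33, yield 33
  Yield 3: v = 33 * 3 = 99, yield 99
Step 2: First next() gets 11, second next() gets the second value, third next() yields 99.
Therefore ans = 99.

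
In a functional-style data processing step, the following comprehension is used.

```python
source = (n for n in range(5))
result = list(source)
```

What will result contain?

Step 1: Generator expression iterates range(5): [0, 1, 2, 3, 4].
Step 2: list() collects all values.
Therefore result = [0, 1, 2, 3, 4].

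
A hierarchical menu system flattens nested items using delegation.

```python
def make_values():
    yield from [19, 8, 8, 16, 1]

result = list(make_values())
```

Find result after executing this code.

Step 1: yield from delegates to the iterable, yielding each element.
Step 2: Collected values: [19, 8, 8, 16, 1].
Therefore result = [19, 8, 8, 16, 1].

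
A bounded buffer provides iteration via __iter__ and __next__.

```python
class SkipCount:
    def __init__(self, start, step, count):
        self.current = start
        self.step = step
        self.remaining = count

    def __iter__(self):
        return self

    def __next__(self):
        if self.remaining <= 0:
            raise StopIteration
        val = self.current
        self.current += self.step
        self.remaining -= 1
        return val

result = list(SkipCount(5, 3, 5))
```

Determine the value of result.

Step 1: SkipCount starts at 5, increments by 3, for 5 steps:
  Yield 5, then current += 3
  Yield 8, then current += 3
  Yield 11, then current += 3
  Yield 14, then current += 3
  Yield 17, then current += 3
Therefore result = [5, 8, 11, 14, 17].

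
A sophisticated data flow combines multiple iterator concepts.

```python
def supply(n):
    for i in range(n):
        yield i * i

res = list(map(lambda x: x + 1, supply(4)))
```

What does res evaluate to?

Step 1: supply(4) yields squares: [0, 1, 4, 9].
Step 2: map adds 1 to each: [1, 2, 5, 10].
Therefore res = [1, 2, 5, 10].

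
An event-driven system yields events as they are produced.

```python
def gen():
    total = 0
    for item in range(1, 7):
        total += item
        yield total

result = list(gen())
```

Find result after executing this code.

Step 1: Generator accumulates running sum:
  item=1: total = 1, yield 1
  item=2: total = 3, yield 3
  item=3: total = 6, yield 6
  item=4: total = 10, yield 10
  item=5: total = 15, yield 15
  item=6: total = 21, yield 21
Therefore result = [1, 3, 6, 10, 15, 21].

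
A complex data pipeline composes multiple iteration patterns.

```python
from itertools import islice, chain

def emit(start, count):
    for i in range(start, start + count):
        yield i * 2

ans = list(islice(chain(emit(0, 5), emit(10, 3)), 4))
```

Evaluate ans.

Step 1: emit(0, 5) yields [0, 2, 4, 6, 8].
Step 2: emit(10, 3) yields [20, 22, 24].
Step 3: chain concatenates: [0, 2, 4, 6, 8, 20, 22, 24].
Step 4: islice takes first 4: [0, 2, 4, 6].
Therefore ans = [0, 2, 4, 6].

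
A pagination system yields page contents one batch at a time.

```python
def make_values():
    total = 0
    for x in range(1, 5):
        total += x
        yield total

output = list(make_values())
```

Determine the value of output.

Step 1: Generator accumulates running sum:
  x=1: total = 1, yield 1
  x=2: total = 3, yield 3
  x=3: total = 6, yield 6
  x=4: total = 10, yield 10
Therefore output = [1, 3, 6, 10].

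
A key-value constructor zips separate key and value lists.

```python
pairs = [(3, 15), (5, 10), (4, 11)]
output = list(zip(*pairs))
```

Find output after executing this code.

Step 1: zip(*pairs) transposes: unzips [(3, 15), (5, 10), (4, 11)] into separate sequences.
Step 2: First elements: (3, 5, 4), second elements: (15, 10, 11).
Therefore output = [(3, 5, 4), (15, 10, 11)].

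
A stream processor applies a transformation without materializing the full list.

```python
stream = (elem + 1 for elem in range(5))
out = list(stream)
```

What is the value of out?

Step 1: For each elem in range(5), compute elem+1:
  elem=0: 0+1 = 1
  elem=1: 1+1 = 2
  elem=2: 2+1 = 3
  elem=3: 3+1 = 4
  elem=4: 4+1 = 5
Therefore out = [1, 2, 3, 4, 5].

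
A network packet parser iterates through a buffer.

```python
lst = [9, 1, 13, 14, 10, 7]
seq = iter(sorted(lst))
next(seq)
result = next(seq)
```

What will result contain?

Step 1: sorted([9, 1, 13, 14, 10, 7]) = [1, 7, 9, 10, 13, 14].
Step 2: Create iterator and skip 1 elements.
Step 3: next() returns 7.
Therefore result = 7.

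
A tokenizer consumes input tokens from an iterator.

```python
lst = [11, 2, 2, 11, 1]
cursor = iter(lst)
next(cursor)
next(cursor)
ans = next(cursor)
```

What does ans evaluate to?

Step 1: Create iterator over [11, 2, 2, 11, 1].
Step 2: next() consumes 11.
Step 3: next() consumes 2.
Step 4: next() returns 2.
Therefore ans = 2.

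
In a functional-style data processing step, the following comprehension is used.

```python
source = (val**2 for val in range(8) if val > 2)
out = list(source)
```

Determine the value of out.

Step 1: For range(8), keep val > 2, then square:
  val=0: 0 <= 2, excluded
  val=1: 1 <= 2, excluded
  val=2: 2 <= 2, excluded
  val=3: 3 > 2, yield 3**2 = 9
  val=4: 4 > 2, yield 4**2 = 16
  val=5: 5 > 2, yield 5**2 = 25
  val=6: 6 > 2, yield 6**2 = 36
  val=7: 7 > 2, yield 7**2 = 49
Therefore out = [9, 16, 25, 36, 49].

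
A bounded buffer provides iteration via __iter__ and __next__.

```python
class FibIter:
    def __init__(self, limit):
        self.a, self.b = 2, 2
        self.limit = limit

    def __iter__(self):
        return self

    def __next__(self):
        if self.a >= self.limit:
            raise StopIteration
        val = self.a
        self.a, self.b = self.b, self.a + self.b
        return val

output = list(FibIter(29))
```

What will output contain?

Step 1: Fibonacci-like sequence (a=2, b=2) until >= 29:
  Yield 2, then a,b = 2,4
  Yield 2, then a,b = 4,6
  Yield 4, then a,b = 6,10
  Yield 6, then a,b = 10,16
  Yield 10, then a,b = 16,26
  Yield 16, then a,b = 26,42
  Yield 26, then a,b = 42,68
Step 2: 42 >= 29, stop.
Therefore output = [2, 2, 4, 6, 10, 16, 26].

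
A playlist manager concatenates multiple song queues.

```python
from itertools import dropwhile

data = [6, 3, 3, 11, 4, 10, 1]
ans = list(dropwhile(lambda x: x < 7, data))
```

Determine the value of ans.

Step 1: dropwhile drops elements while < 7:
  6 < 7: dropped
  3 < 7: dropped
  3 < 7: dropped
  11: kept (dropping stopped)
Step 2: Remaining elements kept regardless of condition.
Therefore ans = [11, 4, 10, 1].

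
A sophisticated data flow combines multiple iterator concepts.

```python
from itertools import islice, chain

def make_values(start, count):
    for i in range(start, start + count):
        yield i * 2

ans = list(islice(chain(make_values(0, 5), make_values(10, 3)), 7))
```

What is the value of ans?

Step 1: make_values(0, 5) yields [0, 2, 4, 6, 8].
Step 2: make_values(10, 3) yields [20, 22, 24].
Step 3: chain concatenates: [0, 2, 4, 6, 8, 20, 22, 24].
Step 4: islice takes first 7: [0, 2, 4, 6, 8, 20, 22].
Therefore ans = [0, 2, 4, 6, 8, 20, 22].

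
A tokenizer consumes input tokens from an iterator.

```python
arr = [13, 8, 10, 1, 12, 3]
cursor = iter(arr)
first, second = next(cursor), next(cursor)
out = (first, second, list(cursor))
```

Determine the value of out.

Step 1: Create iterator over [13, 8, 10, 1, 12, 3].
Step 2: first = 13, second = 8.
Step 3: Remaining elements: [10, 1, 12, 3].
Therefore out = (13, 8, [10, 1, 12, 3]).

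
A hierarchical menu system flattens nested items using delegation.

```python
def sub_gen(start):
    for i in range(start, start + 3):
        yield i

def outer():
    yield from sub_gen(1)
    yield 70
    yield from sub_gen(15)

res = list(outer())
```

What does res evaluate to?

Step 1: outer() delegates to sub_gen(1):
  yield 1
  yield 2
  yield 3
Step 2: yield 70
Step 3: Delegates to sub_gen(15):
  yield 15
  yield 16
  yield 17
Therefore res = [1, 2, 3, 70, 15, 16, 17].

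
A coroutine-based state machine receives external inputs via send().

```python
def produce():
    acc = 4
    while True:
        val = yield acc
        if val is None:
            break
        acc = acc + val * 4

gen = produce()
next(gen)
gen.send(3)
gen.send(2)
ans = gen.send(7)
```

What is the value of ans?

Step 1: next() -> yield acc=4.
Step 2: send(3) -> val=3, acc = 4 + 3*4 = 16, yield 16.
Step 3: send(2) -> val=2, acc = 16 + 2*4 = 24, yield 24.
Step 4: send(7) -> val=7, acc = 24 + 7*4 = 52, yield 52.
Therefore ans = 52.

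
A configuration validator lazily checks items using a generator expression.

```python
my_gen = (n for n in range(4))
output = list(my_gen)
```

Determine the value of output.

Step 1: Generator expression iterates range(4): [0, 1, 2, 3].
Step 2: list() collects all values.
Therefore output = [0, 1, 2, 3].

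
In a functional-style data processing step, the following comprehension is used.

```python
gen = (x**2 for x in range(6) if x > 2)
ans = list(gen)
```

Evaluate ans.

Step 1: For range(6), keep x > 2, then square:
  x=0: 0 <= 2, excluded
  x=1: 1 <= 2, excluded
  x=2: 2 <= 2, excluded
  x=3: 3 > 2, yield 3**2 = 9
  x=4: 4 > 2, yield 4**2 = 16
  x=5: 5 > 2, yield 5**2 = 25
Therefore ans = [9, 16, 25].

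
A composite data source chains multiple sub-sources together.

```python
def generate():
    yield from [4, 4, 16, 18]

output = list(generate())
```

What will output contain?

Step 1: yield from delegates to the iterable, yielding each element.
Step 2: Collected values: [4, 4, 16, 18].
Therefore output = [4, 4, 16, 18].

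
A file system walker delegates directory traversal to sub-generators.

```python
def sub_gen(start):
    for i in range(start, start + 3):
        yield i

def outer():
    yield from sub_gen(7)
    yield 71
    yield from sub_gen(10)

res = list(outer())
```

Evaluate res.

Step 1: outer() delegates to sub_gen(7):
  yield 7
  yield 8
  yield 9
Step 2: yield 71
Step 3: Delegates to sub_gen(10):
  yield 10
  yield 11
  yield 12
Therefore res = [7, 8, 9, 71, 10, 11, 12].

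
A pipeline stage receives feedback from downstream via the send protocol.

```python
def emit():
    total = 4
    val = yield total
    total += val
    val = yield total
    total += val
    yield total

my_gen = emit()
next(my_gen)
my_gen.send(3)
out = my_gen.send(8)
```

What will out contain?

Step 1: next() -> yield total=4.
Step 2: send(3) -> val=3, total = 4+3 = 7, yield 7.
Step 3: send(8) -> val=8, total = 7+8 = 15, yield 15.
Therefore out = 15.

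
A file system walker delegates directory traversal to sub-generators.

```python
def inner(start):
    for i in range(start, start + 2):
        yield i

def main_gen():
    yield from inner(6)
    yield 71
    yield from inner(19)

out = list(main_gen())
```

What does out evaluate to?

Step 1: main_gen() delegates to inner(6):
  yield 6
  yield 7
Step 2: yield 71
Step 3: Delegates to inner(19):
  yield 19
  yield 20
Therefore out = [6, 7, 71, 19, 20].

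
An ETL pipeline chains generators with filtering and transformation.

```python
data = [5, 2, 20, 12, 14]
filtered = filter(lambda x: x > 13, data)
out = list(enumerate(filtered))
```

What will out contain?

Step 1: Filter [5, 2, 20, 12, 14] for > 13: [20, 14].
Step 2: enumerate re-indexes from 0: [(0, 20), (1, 14)].
Therefore out = [(0, 20), (1, 14)].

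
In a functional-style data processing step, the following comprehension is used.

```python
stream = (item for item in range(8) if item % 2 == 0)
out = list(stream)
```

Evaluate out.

Step 1: Filter range(8) keeping only even values:
  item=0: even, included
  item=1: odd, excluded
  item=2: even, included
  item=3: odd, excluded
  item=4: even, included
  item=5: odd, excluded
  item=6: even, included
  item=7: odd, excluded
Therefore out = [0, 2, 4, 6].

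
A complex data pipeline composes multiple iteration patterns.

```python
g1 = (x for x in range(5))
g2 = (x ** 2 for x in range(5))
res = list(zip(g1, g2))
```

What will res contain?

Step 1: g1 produces [0, 1, 2, 3, 4].
Step 2: g2 produces [0, 1, 4, 9, 16].
Step 3: zip pairs them: [(0, 0), (1, 1), (2, 4), (3, 9), (4, 16)].
Therefore res = [(0, 0), (1, 1), (2, 4), (3, 9), (4, 16)].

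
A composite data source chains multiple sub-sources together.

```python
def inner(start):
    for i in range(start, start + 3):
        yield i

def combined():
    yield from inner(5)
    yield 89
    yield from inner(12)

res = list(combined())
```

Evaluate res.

Step 1: combined() delegates to inner(5):
  yield 5
  yield 6
  yield 7
Step 2: yield 89
Step 3: Delegates to inner(12):
  yield 12
  yield 13
  yield 14
Therefore res = [5, 6, 7, 89, 12, 13, 14].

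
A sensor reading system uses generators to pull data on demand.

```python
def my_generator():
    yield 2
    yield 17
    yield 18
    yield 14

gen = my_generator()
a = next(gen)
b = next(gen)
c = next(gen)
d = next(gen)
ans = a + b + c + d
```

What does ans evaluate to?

Step 1: Create generator and consume all values:
  a = next(gen) = 2
  b = next(gen) = 17
  c = next(gen) = 18
  d = next(gen) = 14
Step 2: ans = 2 + 17 + 18 + 14 = 51.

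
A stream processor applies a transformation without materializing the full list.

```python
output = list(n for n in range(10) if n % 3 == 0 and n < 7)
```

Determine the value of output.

Step 1: Filter range(10) where n % 3 == 0 and n < 7:
  n=0: both conditions met, included
  n=1: excluded (1 % 3 != 0)
  n=2: excluded (2 % 3 != 0)
  n=3: both conditions met, included
  n=4: excluded (4 % 3 != 0)
  n=5: excluded (5 % 3 != 0)
  n=6: both conditions met, included
  n=7: excluded (7 % 3 != 0, 7 >= 7)
  n=8: excluded (8 % 3 != 0, 8 >= 7)
  n=9: excluded (9 >= 7)
Therefore output = [0, 3, 6].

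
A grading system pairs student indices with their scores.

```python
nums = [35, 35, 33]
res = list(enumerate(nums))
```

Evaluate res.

Step 1: enumerate pairs each element with its index:
  (0, 35)
  (1, 35)
  (2, 33)
Therefore res = [(0, 35), (1, 35), (2, 33)].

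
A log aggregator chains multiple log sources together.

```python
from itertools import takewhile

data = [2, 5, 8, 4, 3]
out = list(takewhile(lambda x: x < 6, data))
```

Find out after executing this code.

Step 1: takewhile stops at first element >= 6:
  2 < 6: take
  5 < 6: take
  8 >= 6: stop
Therefore out = [2, 5].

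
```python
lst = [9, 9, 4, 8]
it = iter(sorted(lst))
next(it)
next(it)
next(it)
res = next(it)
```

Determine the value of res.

Step 1: sorted([9, 9, 4, 8]) = [4, 8, 9, 9].
Step 2: Create iterator and skip 3 elements.
Step 3: next() returns 9.
Therefore res = 9.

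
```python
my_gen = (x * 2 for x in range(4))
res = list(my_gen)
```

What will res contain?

Step 1: For each x in range(4), compute x*2:
  x=0: 0*2 = 0
  x=1: 1*2 = 2
  x=2: 2*2 = 4
  x=3: 3*2 = 6
Therefore res = [0, 2, 4, 6].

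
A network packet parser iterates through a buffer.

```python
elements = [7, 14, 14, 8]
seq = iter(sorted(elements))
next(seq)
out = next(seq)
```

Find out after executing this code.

Step 1: sorted([7, 14, 14, 8]) = [7, 8, 14, 14].
Step 2: Create iterator and skip 1 elements.
Step 3: next() returns 8.
Therefore out = 8.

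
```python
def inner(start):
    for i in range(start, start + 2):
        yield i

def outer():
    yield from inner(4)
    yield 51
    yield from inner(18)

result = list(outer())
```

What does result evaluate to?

Step 1: outer() delegates to inner(4):
  yield 4
  yield 5
Step 2: yield 51
Step 3: Delegates to inner(18):
  yield 18
  yield 19
Therefore result = [4, 5, 51, 18, 19].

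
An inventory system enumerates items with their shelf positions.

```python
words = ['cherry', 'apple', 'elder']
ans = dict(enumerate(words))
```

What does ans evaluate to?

Step 1: enumerate pairs indices with words:
  0 -> 'cherry'
  1 -> 'apple'
  2 -> 'elder'
Therefore ans = {0: 'cherry', 1: 'apple', 2: 'elder'}.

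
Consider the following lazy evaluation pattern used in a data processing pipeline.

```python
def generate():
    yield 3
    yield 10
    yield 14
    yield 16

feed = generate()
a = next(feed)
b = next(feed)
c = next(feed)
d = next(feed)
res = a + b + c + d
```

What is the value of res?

Step 1: Create generator and consume all values:
  a = next(feed) = 3
  b = next(feed) = 10
  c = next(feed) = 14
  d = next(feed) = 16
Step 2: res = 3 + 10 + 14 + 16 = 43.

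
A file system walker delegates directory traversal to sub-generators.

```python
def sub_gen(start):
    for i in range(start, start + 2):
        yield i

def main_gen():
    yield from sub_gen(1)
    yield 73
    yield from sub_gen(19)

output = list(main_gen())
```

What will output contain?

Step 1: main_gen() delegates to sub_gen(1):
  yield 1
  yield 2
Step 2: yield 73
Step 3: Delegates to sub_gen(19):
  yield 19
  yield 20
Therefore output = [1, 2, 73, 19, 20].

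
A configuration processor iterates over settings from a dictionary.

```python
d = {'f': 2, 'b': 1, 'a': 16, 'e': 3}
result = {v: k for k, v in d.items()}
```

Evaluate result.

Step 1: Invert dict (swap keys and values):
  'f': 2 -> 2: 'f'
  'b': 1 -> 1: 'b'
  'a': 16 -> 16: 'a'
  'e': 3 -> 3: 'e'
Therefore result = {2: 'f', 1: 'b', 16: 'a', 3: 'e'}.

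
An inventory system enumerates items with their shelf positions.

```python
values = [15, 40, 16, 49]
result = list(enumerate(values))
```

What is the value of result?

Step 1: enumerate pairs each element with its index:
  (0, 15)
  (1, 40)
  (2, 16)
  (3, 49)
Therefore result = [(0, 15), (1, 40), (2, 16), (3, 49)].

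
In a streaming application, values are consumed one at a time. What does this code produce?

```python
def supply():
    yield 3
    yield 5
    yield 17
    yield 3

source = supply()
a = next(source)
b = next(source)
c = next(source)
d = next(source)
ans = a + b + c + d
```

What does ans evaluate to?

Step 1: Create generator and consume all values:
  a = next(source) = 3
  b = next(source) = 5
  c = next(source) = 17
  d = next(source) = 3
Step 2: ans = 3 + 5 + 17 + 3 = 28.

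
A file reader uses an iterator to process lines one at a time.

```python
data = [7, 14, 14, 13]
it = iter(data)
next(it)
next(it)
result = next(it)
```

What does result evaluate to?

Step 1: Create iterator over [7, 14, 14, 13].
Step 2: next() consumes 7.
Step 3: next() consumes 14.
Step 4: next() returns 14.
Therefore result = 14.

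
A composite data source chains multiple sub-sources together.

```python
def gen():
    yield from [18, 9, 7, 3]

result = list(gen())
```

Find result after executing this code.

Step 1: yield from delegates to the iterable, yielding each element.
Step 2: Collected values: [18, 9, 7, 3].
Therefore result = [18, 9, 7, 3].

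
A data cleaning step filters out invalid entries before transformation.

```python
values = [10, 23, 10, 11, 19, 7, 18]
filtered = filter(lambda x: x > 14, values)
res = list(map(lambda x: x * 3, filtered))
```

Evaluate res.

Step 1: Filter values for elements > 14:
  10: removed
  23: kept
  10: removed
  11: removed
  19: kept
  7: removed
  18: kept
Step 2: Map x * 3 on filtered [23, 19, 18]:
  23 -> 69
  19 -> 57
  18 -> 54
Therefore res = [69, 57, 54].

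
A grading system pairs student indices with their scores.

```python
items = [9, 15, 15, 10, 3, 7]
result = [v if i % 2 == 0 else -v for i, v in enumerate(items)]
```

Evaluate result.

Step 1: For each (i, v), keep v if i is even, negate if odd:
  i=0 (even): keep 9
  i=1 (odd): negate to -15
  i=2 (even): keep 15
  i=3 (odd): negate to -10
  i=4 (even): keep 3
  i=5 (odd): negate to -7
Therefore result = [9, -15, 15, -10, 3, -7].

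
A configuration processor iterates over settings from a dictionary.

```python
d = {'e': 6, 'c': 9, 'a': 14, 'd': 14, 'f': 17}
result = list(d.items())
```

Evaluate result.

Step 1: d.items() returns (key, value) pairs in insertion order.
Therefore result = [('e', 6), ('c', 9), ('a', 14), ('d', 14), ('f', 17)].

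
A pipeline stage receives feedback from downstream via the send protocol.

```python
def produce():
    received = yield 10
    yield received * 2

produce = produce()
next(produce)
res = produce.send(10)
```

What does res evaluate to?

Step 1: next(produce) advances to first yield, producing 10.
Step 2: send(10) resumes, received = 10.
Step 3: yield received * 2 = 10 * 2 = 20.
Therefore res = 20.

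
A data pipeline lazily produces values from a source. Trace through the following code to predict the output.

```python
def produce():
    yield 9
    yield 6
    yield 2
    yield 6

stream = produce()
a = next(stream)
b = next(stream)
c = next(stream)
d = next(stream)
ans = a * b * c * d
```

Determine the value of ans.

Step 1: Create generator and consume all values:
  a = next(stream) = 9
  b = next(stream) = 6
  c = next(stream) = 2
  d = next(stream) = 6
Step 2: ans = 9 * 6 * 2 * 6 = 648.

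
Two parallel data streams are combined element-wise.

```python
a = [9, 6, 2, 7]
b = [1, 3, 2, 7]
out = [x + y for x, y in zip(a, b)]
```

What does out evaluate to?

Step 1: Add corresponding elements:
  9 + 1 = 10
  6 + 3 = 9
  2 + 2 = 4
  7 + 7 = 14
Therefore out = [10, 9, 4, 14].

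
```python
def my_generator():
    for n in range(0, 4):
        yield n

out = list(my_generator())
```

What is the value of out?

Step 1: The generator yields each value from range(0, 4).
Step 2: list() consumes all yields: [0, 1, 2, 3].
Therefore out = [0, 1, 2, 3].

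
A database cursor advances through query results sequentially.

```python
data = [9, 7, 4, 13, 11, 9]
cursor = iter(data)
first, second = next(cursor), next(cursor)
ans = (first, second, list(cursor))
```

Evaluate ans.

Step 1: Create iterator over [9, 7, 4, 13, 11, 9].
Step 2: first = 9, second = 7.
Step 3: Remaining elements: [4, 13, 11, 9].
Therefore ans = (9, 7, [4, 13, 11, 9]).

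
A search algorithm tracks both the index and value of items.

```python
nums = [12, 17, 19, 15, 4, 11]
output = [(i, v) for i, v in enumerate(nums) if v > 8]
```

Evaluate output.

Step 1: Filter enumerate([12, 17, 19, 15, 4, 11]) keeping v > 8:
  (0, 12): 12 > 8, included
  (1, 17): 17 > 8, included
  (2, 19): 19 > 8, included
  (3, 15): 15 > 8, included
  (4, 4): 4 <= 8, excluded
  (5, 11): 11 > 8, included
Therefore output = [(0, 12), (1, 17), (2, 19), (3, 15), (5, 11)].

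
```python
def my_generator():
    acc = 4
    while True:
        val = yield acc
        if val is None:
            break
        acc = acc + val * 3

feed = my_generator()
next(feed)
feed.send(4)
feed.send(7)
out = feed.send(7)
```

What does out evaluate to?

Step 1: next() -> yield acc=4.
Step 2: send(4) -> val=4, acc = 4 + 4*3 = 16, yield 16.
Step 3: send(7) -> val=7, acc = 16 + 7*3 = 37, yield 37.
Step 4: send(7) -> val=7, acc = 37 + 7*3 = 58, yield 58.
Therefore out = 58.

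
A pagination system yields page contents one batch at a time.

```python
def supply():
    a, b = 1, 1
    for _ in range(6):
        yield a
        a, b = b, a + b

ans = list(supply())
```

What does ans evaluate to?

Step 1: Fibonacci-like sequence starting with a=1, b=1:
  Iteration 1: yield a=1, then a,b = 1,2
  Iteration 2: yield a=1, then a,b = 2,3
  Iteration 3: yield a=2, then a,b = 3,5
  Iteration 4: yield a=3, then a,b = 5,8
  Iteration 5: yield a=5, then a,b = 8,13
  Iteration 6: yield a=8, then a,b = 13,21
Therefore ans = [1, 1, 2, 3, 5, 8].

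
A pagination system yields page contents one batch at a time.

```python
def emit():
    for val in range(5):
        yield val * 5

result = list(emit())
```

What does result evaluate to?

Step 1: For each val in range(5), yield val * 5:
  val=0: yield 0 * 5 = 0
  val=1: yield 1 * 5 = 5
  val=2: yield 2 * 5 = 10
  val=3: yield 3 * 5 = 15
  val=4: yield 4 * 5 = 20
Therefore result = [0, 5, 10, 15, 20].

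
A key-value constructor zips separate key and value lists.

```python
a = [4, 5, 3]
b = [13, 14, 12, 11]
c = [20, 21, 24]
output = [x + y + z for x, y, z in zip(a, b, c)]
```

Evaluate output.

Step 1: zip three lists (truncates to shortest, len=3):
  4 + 13 + 20 = 37
  5 + 14 + 21 = 40
  3 + 12 + 24 = 39
Therefore output = [37, 40, 39].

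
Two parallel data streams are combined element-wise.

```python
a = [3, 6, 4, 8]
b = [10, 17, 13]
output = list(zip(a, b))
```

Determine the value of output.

Step 1: zip stops at shortest (len(a)=4, len(b)=3):
  Index 0: (3, 10)
  Index 1: (6, 17)
  Index 2: (4, 13)
Step 2: Last element of a (8) has no pair, dropped.
Therefore output = [(3, 10), (6, 17), (4, 13)].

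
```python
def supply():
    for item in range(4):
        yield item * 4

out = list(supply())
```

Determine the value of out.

Step 1: For each item in range(4), yield item * 4:
  item=0: yield 0 * 4 = 0
  item=1: yield 1 * 4 = 4
  item=2: yield 2 * 4 = 8
  item=3: yield 3 * 4 = 12
Therefore out = [0, 4, 8, 12].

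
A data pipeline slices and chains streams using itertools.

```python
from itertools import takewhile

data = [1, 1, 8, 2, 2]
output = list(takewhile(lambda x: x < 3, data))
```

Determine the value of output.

Step 1: takewhile stops at first element >= 3:
  1 < 3: take
  1 < 3: take
  8 >= 3: stop
Therefore output = [1, 1].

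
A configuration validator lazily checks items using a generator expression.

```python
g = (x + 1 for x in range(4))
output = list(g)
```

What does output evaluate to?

Step 1: For each x in range(4), compute x+1:
  x=0: 0+1 = 1
  x=1: 1+1 = 2
  x=2: 2+1 = 3
  x=3: 3+1 = 4
Therefore output = [1, 2, 3, 4].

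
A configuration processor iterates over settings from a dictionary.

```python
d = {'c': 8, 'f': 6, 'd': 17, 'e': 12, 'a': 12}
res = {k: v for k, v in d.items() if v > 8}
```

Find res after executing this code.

Step 1: Filter items where value > 8:
  'c': 8 <= 8: removed
  'f': 6 <= 8: removed
  'd': 17 > 8: kept
  'e': 12 > 8: kept
  'a': 12 > 8: kept
Therefore res = {'d': 17, 'e': 12, 'a': 12}.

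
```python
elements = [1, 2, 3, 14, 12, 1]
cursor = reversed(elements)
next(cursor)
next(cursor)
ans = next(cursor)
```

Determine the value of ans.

Step 1: reversed([1, 2, 3, 14, 12, 1]) gives iterator: [1, 12, 14, 3, 2, 1].
Step 2: First next() = 1, second next() = 12.
Step 3: Third next() = 14.
Therefore ans = 14.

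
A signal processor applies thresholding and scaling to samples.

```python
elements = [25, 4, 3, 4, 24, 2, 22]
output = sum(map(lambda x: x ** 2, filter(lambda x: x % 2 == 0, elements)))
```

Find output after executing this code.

Step 1: Filter even numbers from [25, 4, 3, 4, 24, 2, 22]: [4, 4, 24, 2, 22]
Step 2: Square each: [16, 16, 576, 4, 484]
Step 3: Sum = 1096.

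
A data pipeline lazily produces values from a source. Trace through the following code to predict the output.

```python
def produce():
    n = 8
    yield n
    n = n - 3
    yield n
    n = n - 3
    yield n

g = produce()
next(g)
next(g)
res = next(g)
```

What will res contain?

Step 1: Trace through generator execution:
  Yield 1: n starts at 8, yield 8
  Yield 2: n = 8 - 3 = 5, yield 5
  Yield 3: n = 5 - 3 = 2, yield 2
Step 2: First next() gets 8, second next() gets the second value, third next() yields 2.
Therefore res = 2.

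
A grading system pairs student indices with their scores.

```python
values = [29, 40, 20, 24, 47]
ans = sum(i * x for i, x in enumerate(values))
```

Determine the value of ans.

Step 1: Compute i * x for each (i, x) in enumerate([29, 40, 20, 24, 47]):
  i=0, x=29: 0*29 = 0
  i=1, x=40: 1*40 = 40
  i=2, x=20: 2*20 = 40
  i=3, x=24: 3*24 = 72
  i=4, x=47: 4*47 = 188
Step 2: sum = 0 + 40 + 40 + 72 + 188 = 340.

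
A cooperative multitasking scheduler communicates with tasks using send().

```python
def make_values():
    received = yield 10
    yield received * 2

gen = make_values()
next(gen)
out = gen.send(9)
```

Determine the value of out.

Step 1: next(gen) advances to first yield, producing 10.
Step 2: send(9) resumes, received = 9.
Step 3: yield received * 2 = 9 * 2 = 18.
Therefore out = 18.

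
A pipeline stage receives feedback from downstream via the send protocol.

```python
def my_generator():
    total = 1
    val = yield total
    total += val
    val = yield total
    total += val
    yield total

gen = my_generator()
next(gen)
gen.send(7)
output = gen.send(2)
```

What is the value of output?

Step 1: next() -> yield total=1.
Step 2: send(7) -> val=7, total = 1+7 = 8, yield 8.
Step 3: send(2) -> val=2, total = 8+2 = 10, yield 10.
Therefore output = 10.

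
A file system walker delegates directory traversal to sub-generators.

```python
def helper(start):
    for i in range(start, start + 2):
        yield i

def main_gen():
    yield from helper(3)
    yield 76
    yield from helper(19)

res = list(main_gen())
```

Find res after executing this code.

Step 1: main_gen() delegates to helper(3):
  yield 3
  yield 4
Step 2: yield 76
Step 3: Delegates to helper(19):
  yield 19
  yield 20
Therefore res = [3, 4, 76, 19, 20].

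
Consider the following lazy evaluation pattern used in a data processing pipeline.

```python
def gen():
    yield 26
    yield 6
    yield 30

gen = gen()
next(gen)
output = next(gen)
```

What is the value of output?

Step 1: gen() creates a generator.
Step 2: next(gen) yields 26 (consumed and discarded).
Step 3: next(gen) yields 6, assigned to output.
Therefore output = 6.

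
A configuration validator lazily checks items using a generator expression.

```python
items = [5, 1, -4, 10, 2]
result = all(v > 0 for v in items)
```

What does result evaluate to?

Step 1: Check v > 0 for each element in [5, 1, -4, 10, 2]:
  5 > 0: True
  1 > 0: True
  -4 > 0: False
  10 > 0: True
  2 > 0: True
Step 2: all() returns False.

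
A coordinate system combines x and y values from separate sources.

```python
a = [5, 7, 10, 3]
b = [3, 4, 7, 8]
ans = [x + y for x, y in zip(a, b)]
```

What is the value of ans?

Step 1: Add corresponding elements:
  5 + 3 = 8
  7 + 4 = 11
  10 + 7 = 17
  3 + 8 = 11
Therefore ans = [8, 11, 17, 11].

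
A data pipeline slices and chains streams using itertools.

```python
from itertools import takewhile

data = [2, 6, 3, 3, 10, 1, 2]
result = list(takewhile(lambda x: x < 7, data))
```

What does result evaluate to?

Step 1: takewhile stops at first element >= 7:
  2 < 7: take
  6 < 7: take
  3 < 7: take
  3 < 7: take
  10 >= 7: stop
Therefore result = [2, 6, 3, 3].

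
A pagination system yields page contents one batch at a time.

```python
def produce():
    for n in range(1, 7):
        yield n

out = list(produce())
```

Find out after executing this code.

Step 1: The generator yields each value from range(1, 7).
Step 2: list() consumes all yields: [1, 2, 3, 4, 5, 6].
Therefore out = [1, 2, 3, 4, 5, 6].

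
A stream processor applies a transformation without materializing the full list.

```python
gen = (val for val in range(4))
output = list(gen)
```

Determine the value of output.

Step 1: Generator expression iterates range(4): [0, 1, 2, 3].
Step 2: list() collects all values.
Therefore output = [0, 1, 2, 3].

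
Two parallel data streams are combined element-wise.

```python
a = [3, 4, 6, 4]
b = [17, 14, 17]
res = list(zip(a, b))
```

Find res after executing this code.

Step 1: zip stops at shortest (len(a)=4, len(b)=3):
  Index 0: (3, 17)
  Index 1: (4, 14)
  Index 2: (6, 17)
Step 2: Last element of a (4) has no pair, dropped.
Therefore res = [(3, 17), (4, 14), (6, 17)].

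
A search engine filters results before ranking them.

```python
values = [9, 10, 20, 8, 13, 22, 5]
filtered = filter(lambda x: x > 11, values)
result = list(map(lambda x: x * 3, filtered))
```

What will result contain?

Step 1: Filter values for elements > 11:
  9: removed
  10: removed
  20: kept
  8: removed
  13: kept
  22: kept
  5: removed
Step 2: Map x * 3 on filtered [20, 13, 22]:
  20 -> 60
  13 -> 39
  22 -> 66
Therefore result = [60, 39, 66].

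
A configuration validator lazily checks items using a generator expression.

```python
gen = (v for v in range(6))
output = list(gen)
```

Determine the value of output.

Step 1: Generator expression iterates range(6): [0, 1, 2, 3, 4, 5].
Step 2: list() collects all values.
Therefore output = [0, 1, 2, 3, 4, 5].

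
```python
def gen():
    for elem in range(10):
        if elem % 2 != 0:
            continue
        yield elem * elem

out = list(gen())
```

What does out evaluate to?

Step 1: Only yield elem**2 when elem is divisible by 2:
  elem=0: 0 % 2 == 0, yield 0**2 = 0
  elem=2: 2 % 2 == 0, yield 2**2 = 4
  elem=4: 4 % 2 == 0, yield 4**2 = 16
  elem=6: 6 % 2 == 0, yield 6**2 = 36
  elem=8: 8 % 2 == 0, yield 8**2 = 64
Therefore out = [0, 4, 16, 36, 64].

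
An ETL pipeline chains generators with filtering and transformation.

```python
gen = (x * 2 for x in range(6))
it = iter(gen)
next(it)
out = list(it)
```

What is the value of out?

Step 1: Generator produces [0, 2, 4, 6, 8, 10].
Step 2: next(it) consumes first element (0).
Step 3: list(it) collects remaining: [2, 4, 6, 8, 10].
Therefore out = [2, 4, 6, 8, 10].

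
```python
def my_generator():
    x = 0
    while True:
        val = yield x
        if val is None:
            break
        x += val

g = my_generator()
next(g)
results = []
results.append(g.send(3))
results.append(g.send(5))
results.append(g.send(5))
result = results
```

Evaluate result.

Step 1: next(g) -> yield 0.
Step 2: send(3) -> x = 3, yield 3.
Step 3: send(5) -> x = 8, yield 8.
Step 4: send(5) -> x = 13, yield 13.
Therefore result = [3, 8, 13].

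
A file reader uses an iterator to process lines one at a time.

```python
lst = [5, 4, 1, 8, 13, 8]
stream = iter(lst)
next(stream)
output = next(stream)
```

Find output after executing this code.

Step 1: Create iterator over [5, 4, 1, 8, 13, 8].
Step 2: next() consumes 5.
Step 3: next() returns 4.
Therefore output = 4.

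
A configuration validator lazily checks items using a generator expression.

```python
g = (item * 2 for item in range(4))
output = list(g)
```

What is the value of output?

Step 1: For each item in range(4), compute item*2:
  item=0: 0*2 = 0
  item=1: 1*2 = 2
  item=2: 2*2 = 4
  item=3: 3*2 = 6
Therefore output = [0, 2, 4, 6].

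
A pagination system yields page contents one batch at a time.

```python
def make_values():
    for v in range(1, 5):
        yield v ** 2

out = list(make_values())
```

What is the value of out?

Step 1: For each v in range(1, 5), yield v**2:
  v=1: yield 1**2 = 1
  v=2: yield 2**2 = 4
  v=3: yield 3**2 = 9
  v=4: yield 4**2 = 16
Therefore out = [1, 4, 9, 16].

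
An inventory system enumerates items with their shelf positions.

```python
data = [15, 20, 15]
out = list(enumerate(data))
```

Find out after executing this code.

Step 1: enumerate pairs each element with its index:
  (0, 15)
  (1, 20)
  (2, 15)
Therefore out = [(0, 15), (1, 20), (2, 15)].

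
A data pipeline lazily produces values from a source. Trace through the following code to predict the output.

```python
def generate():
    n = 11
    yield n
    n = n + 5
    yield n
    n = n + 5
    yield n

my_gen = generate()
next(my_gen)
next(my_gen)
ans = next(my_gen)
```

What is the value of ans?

Step 1: Trace through generator execution:
  Yield 1: n starts at 11, yield 11
  Yield 2: n = 11 + 5 = 16, yield 16
  Yield 3: n = 16 + 5 = 21, yield 21
Step 2: First next() gets 11, second next() gets the second value, third next() yields 21.
Therefore ans = 21.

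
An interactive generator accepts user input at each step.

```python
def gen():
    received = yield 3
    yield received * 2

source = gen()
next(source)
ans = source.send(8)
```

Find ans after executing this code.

Step 1: next(source) advances to first yield, producing 3.
Step 2: send(8) resumes, received = 8.
Step 3: yield received * 2 = 8 * 2 = 16.
Therefore ans = 16.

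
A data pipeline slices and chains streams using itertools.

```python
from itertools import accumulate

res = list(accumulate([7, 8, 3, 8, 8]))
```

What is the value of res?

Step 1: accumulate computes running sums:
  + 7 = 7
  + 8 = 15
  + 3 = 18
  + 8 = 26
  + 8 = 34
Therefore res = [7, 15, 18, 26, 34].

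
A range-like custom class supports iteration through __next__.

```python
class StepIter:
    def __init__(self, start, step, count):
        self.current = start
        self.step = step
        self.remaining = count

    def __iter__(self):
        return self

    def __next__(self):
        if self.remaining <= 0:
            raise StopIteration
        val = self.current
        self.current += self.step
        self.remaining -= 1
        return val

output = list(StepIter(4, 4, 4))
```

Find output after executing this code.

Step 1: StepIter starts at 4, increments by 4, for 4 steps:
  Yield 4, then current += 4
  Yield 8, then current += 4
  Yield 12, then current += 4
  Yield 16, then current += 4
Therefore output = [4, 8, 12, 16].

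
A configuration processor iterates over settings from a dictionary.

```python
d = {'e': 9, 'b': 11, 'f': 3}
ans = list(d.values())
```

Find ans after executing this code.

Step 1: d.values() returns the dictionary values in insertion order.
Therefore ans = [9, 11, 3].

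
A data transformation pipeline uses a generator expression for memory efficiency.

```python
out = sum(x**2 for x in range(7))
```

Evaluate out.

Step 1: Compute x**2 for each x in range(7):
  x=0: 0**2 = 0
  x=1: 1**2 = 1
  x=2: 2**2 = 4
  x=3: 3**2 = 9
  x=4: 4**2 = 16
  x=5: 5**2 = 25
  x=6: 6**2 = 36
Step 2: sum = 0 + 1 + 4 + 9 + 16 + 25 + 36 = 91.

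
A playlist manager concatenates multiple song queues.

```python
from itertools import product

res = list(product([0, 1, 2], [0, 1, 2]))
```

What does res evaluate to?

Step 1: product([0, 1, 2], [0, 1, 2]) gives all pairs:
  (0, 0)
  (0, 1)
  (0, 2)
  (1, 0)
  (1, 1)
  (1, 2)
  (2, 0)
  (2, 1)
  (2, 2)
Therefore res = [(0, 0), (0, 1), (0, 2), (1, 0), (1, 1), (1, 2), (2, 0), (2, 1), (2, 2)].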